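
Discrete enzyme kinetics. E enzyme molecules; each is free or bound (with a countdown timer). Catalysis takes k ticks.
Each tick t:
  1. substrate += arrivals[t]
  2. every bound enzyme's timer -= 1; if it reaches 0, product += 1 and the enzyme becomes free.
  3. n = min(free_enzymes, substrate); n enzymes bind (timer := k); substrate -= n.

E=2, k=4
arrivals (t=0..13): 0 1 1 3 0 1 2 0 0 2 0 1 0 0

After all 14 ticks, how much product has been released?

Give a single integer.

t=0: arr=0 -> substrate=0 bound=0 product=0
t=1: arr=1 -> substrate=0 bound=1 product=0
t=2: arr=1 -> substrate=0 bound=2 product=0
t=3: arr=3 -> substrate=3 bound=2 product=0
t=4: arr=0 -> substrate=3 bound=2 product=0
t=5: arr=1 -> substrate=3 bound=2 product=1
t=6: arr=2 -> substrate=4 bound=2 product=2
t=7: arr=0 -> substrate=4 bound=2 product=2
t=8: arr=0 -> substrate=4 bound=2 product=2
t=9: arr=2 -> substrate=5 bound=2 product=3
t=10: arr=0 -> substrate=4 bound=2 product=4
t=11: arr=1 -> substrate=5 bound=2 product=4
t=12: arr=0 -> substrate=5 bound=2 product=4
t=13: arr=0 -> substrate=4 bound=2 product=5

Answer: 5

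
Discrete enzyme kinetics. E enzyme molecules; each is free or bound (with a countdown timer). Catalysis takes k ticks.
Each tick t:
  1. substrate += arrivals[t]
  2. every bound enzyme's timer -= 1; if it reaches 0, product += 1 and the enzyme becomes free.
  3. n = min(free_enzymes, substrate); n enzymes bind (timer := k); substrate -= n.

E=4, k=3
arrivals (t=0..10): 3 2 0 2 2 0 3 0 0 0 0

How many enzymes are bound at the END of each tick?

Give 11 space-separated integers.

t=0: arr=3 -> substrate=0 bound=3 product=0
t=1: arr=2 -> substrate=1 bound=4 product=0
t=2: arr=0 -> substrate=1 bound=4 product=0
t=3: arr=2 -> substrate=0 bound=4 product=3
t=4: arr=2 -> substrate=1 bound=4 product=4
t=5: arr=0 -> substrate=1 bound=4 product=4
t=6: arr=3 -> substrate=1 bound=4 product=7
t=7: arr=0 -> substrate=0 bound=4 product=8
t=8: arr=0 -> substrate=0 bound=4 product=8
t=9: arr=0 -> substrate=0 bound=1 product=11
t=10: arr=0 -> substrate=0 bound=0 product=12

Answer: 3 4 4 4 4 4 4 4 4 1 0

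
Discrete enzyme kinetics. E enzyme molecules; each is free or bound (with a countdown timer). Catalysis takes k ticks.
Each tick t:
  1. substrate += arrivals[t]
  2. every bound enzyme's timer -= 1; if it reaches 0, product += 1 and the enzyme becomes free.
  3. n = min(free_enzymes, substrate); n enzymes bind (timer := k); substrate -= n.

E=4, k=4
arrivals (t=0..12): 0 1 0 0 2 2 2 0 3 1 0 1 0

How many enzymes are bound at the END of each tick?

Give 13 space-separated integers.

t=0: arr=0 -> substrate=0 bound=0 product=0
t=1: arr=1 -> substrate=0 bound=1 product=0
t=2: arr=0 -> substrate=0 bound=1 product=0
t=3: arr=0 -> substrate=0 bound=1 product=0
t=4: arr=2 -> substrate=0 bound=3 product=0
t=5: arr=2 -> substrate=0 bound=4 product=1
t=6: arr=2 -> substrate=2 bound=4 product=1
t=7: arr=0 -> substrate=2 bound=4 product=1
t=8: arr=3 -> substrate=3 bound=4 product=3
t=9: arr=1 -> substrate=2 bound=4 product=5
t=10: arr=0 -> substrate=2 bound=4 product=5
t=11: arr=1 -> substrate=3 bound=4 product=5
t=12: arr=0 -> substrate=1 bound=4 product=7

Answer: 0 1 1 1 3 4 4 4 4 4 4 4 4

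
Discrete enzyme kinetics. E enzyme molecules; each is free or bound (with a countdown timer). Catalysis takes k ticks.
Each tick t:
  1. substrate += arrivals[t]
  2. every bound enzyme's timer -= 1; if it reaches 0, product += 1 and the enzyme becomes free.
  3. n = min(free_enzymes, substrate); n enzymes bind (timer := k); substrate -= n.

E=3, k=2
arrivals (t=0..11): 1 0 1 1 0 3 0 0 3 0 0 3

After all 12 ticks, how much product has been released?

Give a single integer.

t=0: arr=1 -> substrate=0 bound=1 product=0
t=1: arr=0 -> substrate=0 bound=1 product=0
t=2: arr=1 -> substrate=0 bound=1 product=1
t=3: arr=1 -> substrate=0 bound=2 product=1
t=4: arr=0 -> substrate=0 bound=1 product=2
t=5: arr=3 -> substrate=0 bound=3 product=3
t=6: arr=0 -> substrate=0 bound=3 product=3
t=7: arr=0 -> substrate=0 bound=0 product=6
t=8: arr=3 -> substrate=0 bound=3 product=6
t=9: arr=0 -> substrate=0 bound=3 product=6
t=10: arr=0 -> substrate=0 bound=0 product=9
t=11: arr=3 -> substrate=0 bound=3 product=9

Answer: 9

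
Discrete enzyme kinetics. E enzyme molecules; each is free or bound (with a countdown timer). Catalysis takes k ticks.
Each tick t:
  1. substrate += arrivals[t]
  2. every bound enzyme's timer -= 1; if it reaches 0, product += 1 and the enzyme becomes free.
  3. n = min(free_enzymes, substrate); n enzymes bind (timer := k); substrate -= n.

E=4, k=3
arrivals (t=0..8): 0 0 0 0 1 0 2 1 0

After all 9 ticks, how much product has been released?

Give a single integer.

Answer: 1

Derivation:
t=0: arr=0 -> substrate=0 bound=0 product=0
t=1: arr=0 -> substrate=0 bound=0 product=0
t=2: arr=0 -> substrate=0 bound=0 product=0
t=3: arr=0 -> substrate=0 bound=0 product=0
t=4: arr=1 -> substrate=0 bound=1 product=0
t=5: arr=0 -> substrate=0 bound=1 product=0
t=6: arr=2 -> substrate=0 bound=3 product=0
t=7: arr=1 -> substrate=0 bound=3 product=1
t=8: arr=0 -> substrate=0 bound=3 product=1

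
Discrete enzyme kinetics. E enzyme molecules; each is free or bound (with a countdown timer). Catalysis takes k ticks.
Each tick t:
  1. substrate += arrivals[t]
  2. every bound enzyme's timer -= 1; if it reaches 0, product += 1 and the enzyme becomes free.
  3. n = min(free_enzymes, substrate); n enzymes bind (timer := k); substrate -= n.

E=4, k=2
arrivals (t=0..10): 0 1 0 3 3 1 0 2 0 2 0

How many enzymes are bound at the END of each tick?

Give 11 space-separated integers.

Answer: 0 1 1 3 4 4 3 2 2 2 2

Derivation:
t=0: arr=0 -> substrate=0 bound=0 product=0
t=1: arr=1 -> substrate=0 bound=1 product=0
t=2: arr=0 -> substrate=0 bound=1 product=0
t=3: arr=3 -> substrate=0 bound=3 product=1
t=4: arr=3 -> substrate=2 bound=4 product=1
t=5: arr=1 -> substrate=0 bound=4 product=4
t=6: arr=0 -> substrate=0 bound=3 product=5
t=7: arr=2 -> substrate=0 bound=2 product=8
t=8: arr=0 -> substrate=0 bound=2 product=8
t=9: arr=2 -> substrate=0 bound=2 product=10
t=10: arr=0 -> substrate=0 bound=2 product=10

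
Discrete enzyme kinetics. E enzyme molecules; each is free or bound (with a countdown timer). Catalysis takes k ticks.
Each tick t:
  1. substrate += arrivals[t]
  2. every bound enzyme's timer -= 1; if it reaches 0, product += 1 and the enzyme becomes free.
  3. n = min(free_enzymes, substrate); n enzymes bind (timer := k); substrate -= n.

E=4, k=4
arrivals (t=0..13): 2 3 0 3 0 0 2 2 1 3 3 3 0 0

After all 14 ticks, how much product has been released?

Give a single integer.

t=0: arr=2 -> substrate=0 bound=2 product=0
t=1: arr=3 -> substrate=1 bound=4 product=0
t=2: arr=0 -> substrate=1 bound=4 product=0
t=3: arr=3 -> substrate=4 bound=4 product=0
t=4: arr=0 -> substrate=2 bound=4 product=2
t=5: arr=0 -> substrate=0 bound=4 product=4
t=6: arr=2 -> substrate=2 bound=4 product=4
t=7: arr=2 -> substrate=4 bound=4 product=4
t=8: arr=1 -> substrate=3 bound=4 product=6
t=9: arr=3 -> substrate=4 bound=4 product=8
t=10: arr=3 -> substrate=7 bound=4 product=8
t=11: arr=3 -> substrate=10 bound=4 product=8
t=12: arr=0 -> substrate=8 bound=4 product=10
t=13: arr=0 -> substrate=6 bound=4 product=12

Answer: 12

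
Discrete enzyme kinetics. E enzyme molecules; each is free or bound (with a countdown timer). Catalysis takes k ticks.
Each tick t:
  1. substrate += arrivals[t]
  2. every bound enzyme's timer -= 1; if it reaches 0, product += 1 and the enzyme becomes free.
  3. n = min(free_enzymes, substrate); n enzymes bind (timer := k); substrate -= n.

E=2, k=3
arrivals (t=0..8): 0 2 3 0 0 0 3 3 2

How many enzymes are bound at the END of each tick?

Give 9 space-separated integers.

Answer: 0 2 2 2 2 2 2 2 2

Derivation:
t=0: arr=0 -> substrate=0 bound=0 product=0
t=1: arr=2 -> substrate=0 bound=2 product=0
t=2: arr=3 -> substrate=3 bound=2 product=0
t=3: arr=0 -> substrate=3 bound=2 product=0
t=4: arr=0 -> substrate=1 bound=2 product=2
t=5: arr=0 -> substrate=1 bound=2 product=2
t=6: arr=3 -> substrate=4 bound=2 product=2
t=7: arr=3 -> substrate=5 bound=2 product=4
t=8: arr=2 -> substrate=7 bound=2 product=4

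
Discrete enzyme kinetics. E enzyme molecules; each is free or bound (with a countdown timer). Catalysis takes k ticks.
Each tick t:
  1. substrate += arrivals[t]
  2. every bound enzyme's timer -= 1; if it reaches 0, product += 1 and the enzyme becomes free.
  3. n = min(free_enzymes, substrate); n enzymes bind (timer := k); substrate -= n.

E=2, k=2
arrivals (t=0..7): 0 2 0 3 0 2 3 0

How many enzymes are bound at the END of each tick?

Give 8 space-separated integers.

t=0: arr=0 -> substrate=0 bound=0 product=0
t=1: arr=2 -> substrate=0 bound=2 product=0
t=2: arr=0 -> substrate=0 bound=2 product=0
t=3: arr=3 -> substrate=1 bound=2 product=2
t=4: arr=0 -> substrate=1 bound=2 product=2
t=5: arr=2 -> substrate=1 bound=2 product=4
t=6: arr=3 -> substrate=4 bound=2 product=4
t=7: arr=0 -> substrate=2 bound=2 product=6

Answer: 0 2 2 2 2 2 2 2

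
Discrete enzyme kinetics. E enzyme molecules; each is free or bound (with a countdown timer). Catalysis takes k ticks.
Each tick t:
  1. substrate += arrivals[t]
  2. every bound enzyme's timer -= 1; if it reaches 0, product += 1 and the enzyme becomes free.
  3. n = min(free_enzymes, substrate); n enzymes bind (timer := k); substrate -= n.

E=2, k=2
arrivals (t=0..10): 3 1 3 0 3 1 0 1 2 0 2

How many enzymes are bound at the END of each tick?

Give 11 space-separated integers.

Answer: 2 2 2 2 2 2 2 2 2 2 2

Derivation:
t=0: arr=3 -> substrate=1 bound=2 product=0
t=1: arr=1 -> substrate=2 bound=2 product=0
t=2: arr=3 -> substrate=3 bound=2 product=2
t=3: arr=0 -> substrate=3 bound=2 product=2
t=4: arr=3 -> substrate=4 bound=2 product=4
t=5: arr=1 -> substrate=5 bound=2 product=4
t=6: arr=0 -> substrate=3 bound=2 product=6
t=7: arr=1 -> substrate=4 bound=2 product=6
t=8: arr=2 -> substrate=4 bound=2 product=8
t=9: arr=0 -> substrate=4 bound=2 product=8
t=10: arr=2 -> substrate=4 bound=2 product=10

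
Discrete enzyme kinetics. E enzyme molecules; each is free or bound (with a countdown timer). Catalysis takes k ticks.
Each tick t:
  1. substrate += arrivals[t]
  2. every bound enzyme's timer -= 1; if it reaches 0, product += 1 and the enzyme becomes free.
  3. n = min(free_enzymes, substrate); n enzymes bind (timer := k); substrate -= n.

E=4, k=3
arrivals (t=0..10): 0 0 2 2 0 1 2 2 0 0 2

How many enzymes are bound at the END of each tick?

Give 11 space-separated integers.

Answer: 0 0 2 4 4 3 3 4 4 2 3

Derivation:
t=0: arr=0 -> substrate=0 bound=0 product=0
t=1: arr=0 -> substrate=0 bound=0 product=0
t=2: arr=2 -> substrate=0 bound=2 product=0
t=3: arr=2 -> substrate=0 bound=4 product=0
t=4: arr=0 -> substrate=0 bound=4 product=0
t=5: arr=1 -> substrate=0 bound=3 product=2
t=6: arr=2 -> substrate=0 bound=3 product=4
t=7: arr=2 -> substrate=1 bound=4 product=4
t=8: arr=0 -> substrate=0 bound=4 product=5
t=9: arr=0 -> substrate=0 bound=2 product=7
t=10: arr=2 -> substrate=0 bound=3 product=8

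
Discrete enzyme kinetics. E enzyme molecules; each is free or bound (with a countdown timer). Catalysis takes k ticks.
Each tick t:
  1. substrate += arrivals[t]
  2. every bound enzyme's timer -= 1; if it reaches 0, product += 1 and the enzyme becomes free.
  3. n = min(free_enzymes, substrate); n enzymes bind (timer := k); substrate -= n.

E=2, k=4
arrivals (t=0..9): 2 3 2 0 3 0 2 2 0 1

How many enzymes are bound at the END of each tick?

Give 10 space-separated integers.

Answer: 2 2 2 2 2 2 2 2 2 2

Derivation:
t=0: arr=2 -> substrate=0 bound=2 product=0
t=1: arr=3 -> substrate=3 bound=2 product=0
t=2: arr=2 -> substrate=5 bound=2 product=0
t=3: arr=0 -> substrate=5 bound=2 product=0
t=4: arr=3 -> substrate=6 bound=2 product=2
t=5: arr=0 -> substrate=6 bound=2 product=2
t=6: arr=2 -> substrate=8 bound=2 product=2
t=7: arr=2 -> substrate=10 bound=2 product=2
t=8: arr=0 -> substrate=8 bound=2 product=4
t=9: arr=1 -> substrate=9 bound=2 product=4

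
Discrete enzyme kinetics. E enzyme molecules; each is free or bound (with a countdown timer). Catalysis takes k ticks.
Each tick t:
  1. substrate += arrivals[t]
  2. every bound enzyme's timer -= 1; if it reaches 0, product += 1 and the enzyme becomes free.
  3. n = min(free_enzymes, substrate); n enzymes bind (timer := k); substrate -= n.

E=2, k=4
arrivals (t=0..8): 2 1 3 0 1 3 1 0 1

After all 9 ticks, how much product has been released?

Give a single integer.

Answer: 4

Derivation:
t=0: arr=2 -> substrate=0 bound=2 product=0
t=1: arr=1 -> substrate=1 bound=2 product=0
t=2: arr=3 -> substrate=4 bound=2 product=0
t=3: arr=0 -> substrate=4 bound=2 product=0
t=4: arr=1 -> substrate=3 bound=2 product=2
t=5: arr=3 -> substrate=6 bound=2 product=2
t=6: arr=1 -> substrate=7 bound=2 product=2
t=7: arr=0 -> substrate=7 bound=2 product=2
t=8: arr=1 -> substrate=6 bound=2 product=4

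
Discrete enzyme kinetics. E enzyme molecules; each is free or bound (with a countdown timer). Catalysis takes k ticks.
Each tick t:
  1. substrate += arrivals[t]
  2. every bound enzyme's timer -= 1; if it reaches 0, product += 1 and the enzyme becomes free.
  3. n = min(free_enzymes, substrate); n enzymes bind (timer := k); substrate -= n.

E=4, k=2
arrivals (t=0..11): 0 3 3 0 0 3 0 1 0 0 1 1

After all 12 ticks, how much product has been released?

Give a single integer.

Answer: 10

Derivation:
t=0: arr=0 -> substrate=0 bound=0 product=0
t=1: arr=3 -> substrate=0 bound=3 product=0
t=2: arr=3 -> substrate=2 bound=4 product=0
t=3: arr=0 -> substrate=0 bound=3 product=3
t=4: arr=0 -> substrate=0 bound=2 product=4
t=5: arr=3 -> substrate=0 bound=3 product=6
t=6: arr=0 -> substrate=0 bound=3 product=6
t=7: arr=1 -> substrate=0 bound=1 product=9
t=8: arr=0 -> substrate=0 bound=1 product=9
t=9: arr=0 -> substrate=0 bound=0 product=10
t=10: arr=1 -> substrate=0 bound=1 product=10
t=11: arr=1 -> substrate=0 bound=2 product=10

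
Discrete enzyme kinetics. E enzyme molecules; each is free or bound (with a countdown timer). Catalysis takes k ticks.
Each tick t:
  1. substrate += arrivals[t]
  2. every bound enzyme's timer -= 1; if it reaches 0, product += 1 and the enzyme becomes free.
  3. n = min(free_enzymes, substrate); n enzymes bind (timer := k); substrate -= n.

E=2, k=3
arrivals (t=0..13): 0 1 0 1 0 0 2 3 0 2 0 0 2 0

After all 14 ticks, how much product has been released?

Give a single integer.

t=0: arr=0 -> substrate=0 bound=0 product=0
t=1: arr=1 -> substrate=0 bound=1 product=0
t=2: arr=0 -> substrate=0 bound=1 product=0
t=3: arr=1 -> substrate=0 bound=2 product=0
t=4: arr=0 -> substrate=0 bound=1 product=1
t=5: arr=0 -> substrate=0 bound=1 product=1
t=6: arr=2 -> substrate=0 bound=2 product=2
t=7: arr=3 -> substrate=3 bound=2 product=2
t=8: arr=0 -> substrate=3 bound=2 product=2
t=9: arr=2 -> substrate=3 bound=2 product=4
t=10: arr=0 -> substrate=3 bound=2 product=4
t=11: arr=0 -> substrate=3 bound=2 product=4
t=12: arr=2 -> substrate=3 bound=2 product=6
t=13: arr=0 -> substrate=3 bound=2 product=6

Answer: 6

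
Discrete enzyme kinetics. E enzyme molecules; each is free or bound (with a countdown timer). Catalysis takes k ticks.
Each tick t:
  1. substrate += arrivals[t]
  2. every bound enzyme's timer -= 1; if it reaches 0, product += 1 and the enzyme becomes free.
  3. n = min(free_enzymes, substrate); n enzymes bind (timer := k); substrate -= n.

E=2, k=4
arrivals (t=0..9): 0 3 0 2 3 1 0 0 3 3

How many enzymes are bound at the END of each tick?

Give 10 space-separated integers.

t=0: arr=0 -> substrate=0 bound=0 product=0
t=1: arr=3 -> substrate=1 bound=2 product=0
t=2: arr=0 -> substrate=1 bound=2 product=0
t=3: arr=2 -> substrate=3 bound=2 product=0
t=4: arr=3 -> substrate=6 bound=2 product=0
t=5: arr=1 -> substrate=5 bound=2 product=2
t=6: arr=0 -> substrate=5 bound=2 product=2
t=7: arr=0 -> substrate=5 bound=2 product=2
t=8: arr=3 -> substrate=8 bound=2 product=2
t=9: arr=3 -> substrate=9 bound=2 product=4

Answer: 0 2 2 2 2 2 2 2 2 2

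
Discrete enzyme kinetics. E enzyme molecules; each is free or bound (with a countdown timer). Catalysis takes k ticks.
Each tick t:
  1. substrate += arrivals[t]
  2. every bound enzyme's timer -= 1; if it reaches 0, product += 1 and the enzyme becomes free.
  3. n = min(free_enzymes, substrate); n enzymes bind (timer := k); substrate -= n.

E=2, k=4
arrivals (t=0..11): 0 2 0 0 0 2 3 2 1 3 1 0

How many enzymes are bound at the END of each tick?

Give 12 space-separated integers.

t=0: arr=0 -> substrate=0 bound=0 product=0
t=1: arr=2 -> substrate=0 bound=2 product=0
t=2: arr=0 -> substrate=0 bound=2 product=0
t=3: arr=0 -> substrate=0 bound=2 product=0
t=4: arr=0 -> substrate=0 bound=2 product=0
t=5: arr=2 -> substrate=0 bound=2 product=2
t=6: arr=3 -> substrate=3 bound=2 product=2
t=7: arr=2 -> substrate=5 bound=2 product=2
t=8: arr=1 -> substrate=6 bound=2 product=2
t=9: arr=3 -> substrate=7 bound=2 product=4
t=10: arr=1 -> substrate=8 bound=2 product=4
t=11: arr=0 -> substrate=8 bound=2 product=4

Answer: 0 2 2 2 2 2 2 2 2 2 2 2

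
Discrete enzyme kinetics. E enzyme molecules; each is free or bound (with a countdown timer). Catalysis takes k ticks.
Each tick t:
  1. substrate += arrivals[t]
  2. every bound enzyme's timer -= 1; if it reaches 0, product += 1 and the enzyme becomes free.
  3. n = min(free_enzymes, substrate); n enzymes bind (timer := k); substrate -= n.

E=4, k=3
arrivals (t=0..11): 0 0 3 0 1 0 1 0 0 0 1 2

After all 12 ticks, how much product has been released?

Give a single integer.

Answer: 5

Derivation:
t=0: arr=0 -> substrate=0 bound=0 product=0
t=1: arr=0 -> substrate=0 bound=0 product=0
t=2: arr=3 -> substrate=0 bound=3 product=0
t=3: arr=0 -> substrate=0 bound=3 product=0
t=4: arr=1 -> substrate=0 bound=4 product=0
t=5: arr=0 -> substrate=0 bound=1 product=3
t=6: arr=1 -> substrate=0 bound=2 product=3
t=7: arr=0 -> substrate=0 bound=1 product=4
t=8: arr=0 -> substrate=0 bound=1 product=4
t=9: arr=0 -> substrate=0 bound=0 product=5
t=10: arr=1 -> substrate=0 bound=1 product=5
t=11: arr=2 -> substrate=0 bound=3 product=5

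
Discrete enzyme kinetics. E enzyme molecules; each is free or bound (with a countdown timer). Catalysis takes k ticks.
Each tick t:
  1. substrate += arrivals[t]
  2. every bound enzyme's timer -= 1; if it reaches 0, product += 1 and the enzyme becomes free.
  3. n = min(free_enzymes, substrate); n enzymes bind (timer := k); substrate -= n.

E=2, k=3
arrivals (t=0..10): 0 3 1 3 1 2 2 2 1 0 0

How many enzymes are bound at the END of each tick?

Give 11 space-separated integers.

t=0: arr=0 -> substrate=0 bound=0 product=0
t=1: arr=3 -> substrate=1 bound=2 product=0
t=2: arr=1 -> substrate=2 bound=2 product=0
t=3: arr=3 -> substrate=5 bound=2 product=0
t=4: arr=1 -> substrate=4 bound=2 product=2
t=5: arr=2 -> substrate=6 bound=2 product=2
t=6: arr=2 -> substrate=8 bound=2 product=2
t=7: arr=2 -> substrate=8 bound=2 product=4
t=8: arr=1 -> substrate=9 bound=2 product=4
t=9: arr=0 -> substrate=9 bound=2 product=4
t=10: arr=0 -> substrate=7 bound=2 product=6

Answer: 0 2 2 2 2 2 2 2 2 2 2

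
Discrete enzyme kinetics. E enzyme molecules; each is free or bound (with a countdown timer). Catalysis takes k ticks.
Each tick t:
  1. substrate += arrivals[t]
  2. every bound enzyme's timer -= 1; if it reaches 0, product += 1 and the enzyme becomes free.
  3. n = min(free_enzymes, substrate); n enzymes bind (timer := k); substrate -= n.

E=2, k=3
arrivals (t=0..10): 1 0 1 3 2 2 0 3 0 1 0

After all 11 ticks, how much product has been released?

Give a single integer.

t=0: arr=1 -> substrate=0 bound=1 product=0
t=1: arr=0 -> substrate=0 bound=1 product=0
t=2: arr=1 -> substrate=0 bound=2 product=0
t=3: arr=3 -> substrate=2 bound=2 product=1
t=4: arr=2 -> substrate=4 bound=2 product=1
t=5: arr=2 -> substrate=5 bound=2 product=2
t=6: arr=0 -> substrate=4 bound=2 product=3
t=7: arr=3 -> substrate=7 bound=2 product=3
t=8: arr=0 -> substrate=6 bound=2 product=4
t=9: arr=1 -> substrate=6 bound=2 product=5
t=10: arr=0 -> substrate=6 bound=2 product=5

Answer: 5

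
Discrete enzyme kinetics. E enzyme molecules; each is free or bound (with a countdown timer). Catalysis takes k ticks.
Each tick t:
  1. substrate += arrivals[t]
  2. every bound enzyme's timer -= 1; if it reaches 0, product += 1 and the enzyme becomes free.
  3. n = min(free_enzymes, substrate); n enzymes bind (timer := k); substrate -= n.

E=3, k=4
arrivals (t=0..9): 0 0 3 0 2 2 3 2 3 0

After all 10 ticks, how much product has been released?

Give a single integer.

Answer: 3

Derivation:
t=0: arr=0 -> substrate=0 bound=0 product=0
t=1: arr=0 -> substrate=0 bound=0 product=0
t=2: arr=3 -> substrate=0 bound=3 product=0
t=3: arr=0 -> substrate=0 bound=3 product=0
t=4: arr=2 -> substrate=2 bound=3 product=0
t=5: arr=2 -> substrate=4 bound=3 product=0
t=6: arr=3 -> substrate=4 bound=3 product=3
t=7: arr=2 -> substrate=6 bound=3 product=3
t=8: arr=3 -> substrate=9 bound=3 product=3
t=9: arr=0 -> substrate=9 bound=3 product=3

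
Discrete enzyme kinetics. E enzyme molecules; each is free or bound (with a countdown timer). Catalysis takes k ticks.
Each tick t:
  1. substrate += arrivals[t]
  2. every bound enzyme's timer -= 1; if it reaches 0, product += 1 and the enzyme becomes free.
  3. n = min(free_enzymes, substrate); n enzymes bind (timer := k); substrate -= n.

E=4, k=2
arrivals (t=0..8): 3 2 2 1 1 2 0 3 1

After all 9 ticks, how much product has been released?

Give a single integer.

Answer: 11

Derivation:
t=0: arr=3 -> substrate=0 bound=3 product=0
t=1: arr=2 -> substrate=1 bound=4 product=0
t=2: arr=2 -> substrate=0 bound=4 product=3
t=3: arr=1 -> substrate=0 bound=4 product=4
t=4: arr=1 -> substrate=0 bound=2 product=7
t=5: arr=2 -> substrate=0 bound=3 product=8
t=6: arr=0 -> substrate=0 bound=2 product=9
t=7: arr=3 -> substrate=0 bound=3 product=11
t=8: arr=1 -> substrate=0 bound=4 product=11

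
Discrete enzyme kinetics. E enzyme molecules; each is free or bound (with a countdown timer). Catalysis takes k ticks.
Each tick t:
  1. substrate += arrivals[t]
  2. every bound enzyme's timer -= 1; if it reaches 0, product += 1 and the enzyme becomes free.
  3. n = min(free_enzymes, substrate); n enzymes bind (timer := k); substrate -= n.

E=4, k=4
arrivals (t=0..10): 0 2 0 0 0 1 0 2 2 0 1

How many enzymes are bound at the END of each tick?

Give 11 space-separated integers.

t=0: arr=0 -> substrate=0 bound=0 product=0
t=1: arr=2 -> substrate=0 bound=2 product=0
t=2: arr=0 -> substrate=0 bound=2 product=0
t=3: arr=0 -> substrate=0 bound=2 product=0
t=4: arr=0 -> substrate=0 bound=2 product=0
t=5: arr=1 -> substrate=0 bound=1 product=2
t=6: arr=0 -> substrate=0 bound=1 product=2
t=7: arr=2 -> substrate=0 bound=3 product=2
t=8: arr=2 -> substrate=1 bound=4 product=2
t=9: arr=0 -> substrate=0 bound=4 product=3
t=10: arr=1 -> substrate=1 bound=4 product=3

Answer: 0 2 2 2 2 1 1 3 4 4 4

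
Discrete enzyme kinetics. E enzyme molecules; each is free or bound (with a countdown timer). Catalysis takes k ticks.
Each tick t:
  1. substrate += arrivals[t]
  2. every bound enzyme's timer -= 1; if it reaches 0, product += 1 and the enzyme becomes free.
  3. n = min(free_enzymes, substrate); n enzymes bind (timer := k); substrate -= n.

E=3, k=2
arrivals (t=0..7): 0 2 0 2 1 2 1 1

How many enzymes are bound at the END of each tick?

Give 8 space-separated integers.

t=0: arr=0 -> substrate=0 bound=0 product=0
t=1: arr=2 -> substrate=0 bound=2 product=0
t=2: arr=0 -> substrate=0 bound=2 product=0
t=3: arr=2 -> substrate=0 bound=2 product=2
t=4: arr=1 -> substrate=0 bound=3 product=2
t=5: arr=2 -> substrate=0 bound=3 product=4
t=6: arr=1 -> substrate=0 bound=3 product=5
t=7: arr=1 -> substrate=0 bound=2 product=7

Answer: 0 2 2 2 3 3 3 2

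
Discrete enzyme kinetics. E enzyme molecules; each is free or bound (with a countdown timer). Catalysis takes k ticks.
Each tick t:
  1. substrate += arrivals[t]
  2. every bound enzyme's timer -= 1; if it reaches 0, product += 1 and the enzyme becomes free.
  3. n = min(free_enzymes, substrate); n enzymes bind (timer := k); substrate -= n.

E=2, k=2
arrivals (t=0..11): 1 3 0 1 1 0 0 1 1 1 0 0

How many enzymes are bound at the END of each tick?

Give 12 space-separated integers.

Answer: 1 2 2 2 2 2 1 1 2 2 1 0

Derivation:
t=0: arr=1 -> substrate=0 bound=1 product=0
t=1: arr=3 -> substrate=2 bound=2 product=0
t=2: arr=0 -> substrate=1 bound=2 product=1
t=3: arr=1 -> substrate=1 bound=2 product=2
t=4: arr=1 -> substrate=1 bound=2 product=3
t=5: arr=0 -> substrate=0 bound=2 product=4
t=6: arr=0 -> substrate=0 bound=1 product=5
t=7: arr=1 -> substrate=0 bound=1 product=6
t=8: arr=1 -> substrate=0 bound=2 product=6
t=9: arr=1 -> substrate=0 bound=2 product=7
t=10: arr=0 -> substrate=0 bound=1 product=8
t=11: arr=0 -> substrate=0 bound=0 product=9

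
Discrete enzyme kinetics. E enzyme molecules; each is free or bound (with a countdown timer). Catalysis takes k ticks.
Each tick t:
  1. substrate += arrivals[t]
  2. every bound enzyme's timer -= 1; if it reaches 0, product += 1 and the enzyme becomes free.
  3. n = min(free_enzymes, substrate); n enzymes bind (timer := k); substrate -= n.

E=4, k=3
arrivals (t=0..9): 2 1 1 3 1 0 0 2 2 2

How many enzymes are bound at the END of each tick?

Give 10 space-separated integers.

Answer: 2 3 4 4 4 4 2 3 4 4

Derivation:
t=0: arr=2 -> substrate=0 bound=2 product=0
t=1: arr=1 -> substrate=0 bound=3 product=0
t=2: arr=1 -> substrate=0 bound=4 product=0
t=3: arr=3 -> substrate=1 bound=4 product=2
t=4: arr=1 -> substrate=1 bound=4 product=3
t=5: arr=0 -> substrate=0 bound=4 product=4
t=6: arr=0 -> substrate=0 bound=2 product=6
t=7: arr=2 -> substrate=0 bound=3 product=7
t=8: arr=2 -> substrate=0 bound=4 product=8
t=9: arr=2 -> substrate=2 bound=4 product=8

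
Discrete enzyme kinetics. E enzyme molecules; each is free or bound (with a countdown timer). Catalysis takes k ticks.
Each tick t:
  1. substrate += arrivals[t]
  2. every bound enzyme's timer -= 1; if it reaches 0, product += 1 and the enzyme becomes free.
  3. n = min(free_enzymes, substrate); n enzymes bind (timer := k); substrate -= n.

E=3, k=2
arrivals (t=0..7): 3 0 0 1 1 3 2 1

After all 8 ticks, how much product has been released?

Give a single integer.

Answer: 7

Derivation:
t=0: arr=3 -> substrate=0 bound=3 product=0
t=1: arr=0 -> substrate=0 bound=3 product=0
t=2: arr=0 -> substrate=0 bound=0 product=3
t=3: arr=1 -> substrate=0 bound=1 product=3
t=4: arr=1 -> substrate=0 bound=2 product=3
t=5: arr=3 -> substrate=1 bound=3 product=4
t=6: arr=2 -> substrate=2 bound=3 product=5
t=7: arr=1 -> substrate=1 bound=3 product=7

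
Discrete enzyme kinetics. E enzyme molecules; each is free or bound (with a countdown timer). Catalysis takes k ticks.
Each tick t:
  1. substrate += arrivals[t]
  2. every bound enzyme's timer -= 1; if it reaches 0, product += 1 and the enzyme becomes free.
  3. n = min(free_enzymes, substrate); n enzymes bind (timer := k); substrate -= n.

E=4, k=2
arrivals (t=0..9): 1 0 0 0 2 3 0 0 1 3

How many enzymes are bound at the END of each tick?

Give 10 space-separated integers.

Answer: 1 1 0 0 2 4 3 1 1 4

Derivation:
t=0: arr=1 -> substrate=0 bound=1 product=0
t=1: arr=0 -> substrate=0 bound=1 product=0
t=2: arr=0 -> substrate=0 bound=0 product=1
t=3: arr=0 -> substrate=0 bound=0 product=1
t=4: arr=2 -> substrate=0 bound=2 product=1
t=5: arr=3 -> substrate=1 bound=4 product=1
t=6: arr=0 -> substrate=0 bound=3 product=3
t=7: arr=0 -> substrate=0 bound=1 product=5
t=8: arr=1 -> substrate=0 bound=1 product=6
t=9: arr=3 -> substrate=0 bound=4 product=6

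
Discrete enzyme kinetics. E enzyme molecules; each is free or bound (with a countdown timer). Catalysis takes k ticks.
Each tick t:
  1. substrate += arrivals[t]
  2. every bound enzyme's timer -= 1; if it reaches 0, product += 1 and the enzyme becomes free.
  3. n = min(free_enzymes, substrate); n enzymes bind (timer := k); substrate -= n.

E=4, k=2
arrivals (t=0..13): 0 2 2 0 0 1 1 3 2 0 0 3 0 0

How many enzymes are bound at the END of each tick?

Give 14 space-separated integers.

t=0: arr=0 -> substrate=0 bound=0 product=0
t=1: arr=2 -> substrate=0 bound=2 product=0
t=2: arr=2 -> substrate=0 bound=4 product=0
t=3: arr=0 -> substrate=0 bound=2 product=2
t=4: arr=0 -> substrate=0 bound=0 product=4
t=5: arr=1 -> substrate=0 bound=1 product=4
t=6: arr=1 -> substrate=0 bound=2 product=4
t=7: arr=3 -> substrate=0 bound=4 product=5
t=8: arr=2 -> substrate=1 bound=4 product=6
t=9: arr=0 -> substrate=0 bound=2 product=9
t=10: arr=0 -> substrate=0 bound=1 product=10
t=11: arr=3 -> substrate=0 bound=3 product=11
t=12: arr=0 -> substrate=0 bound=3 product=11
t=13: arr=0 -> substrate=0 bound=0 product=14

Answer: 0 2 4 2 0 1 2 4 4 2 1 3 3 0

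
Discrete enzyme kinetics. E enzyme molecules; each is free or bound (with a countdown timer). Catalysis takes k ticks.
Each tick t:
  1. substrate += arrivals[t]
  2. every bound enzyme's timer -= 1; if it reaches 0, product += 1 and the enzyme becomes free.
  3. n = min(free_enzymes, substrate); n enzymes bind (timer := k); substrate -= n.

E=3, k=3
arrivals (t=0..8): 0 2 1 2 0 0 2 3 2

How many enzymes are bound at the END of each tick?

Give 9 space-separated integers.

t=0: arr=0 -> substrate=0 bound=0 product=0
t=1: arr=2 -> substrate=0 bound=2 product=0
t=2: arr=1 -> substrate=0 bound=3 product=0
t=3: arr=2 -> substrate=2 bound=3 product=0
t=4: arr=0 -> substrate=0 bound=3 product=2
t=5: arr=0 -> substrate=0 bound=2 product=3
t=6: arr=2 -> substrate=1 bound=3 product=3
t=7: arr=3 -> substrate=2 bound=3 product=5
t=8: arr=2 -> substrate=4 bound=3 product=5

Answer: 0 2 3 3 3 2 3 3 3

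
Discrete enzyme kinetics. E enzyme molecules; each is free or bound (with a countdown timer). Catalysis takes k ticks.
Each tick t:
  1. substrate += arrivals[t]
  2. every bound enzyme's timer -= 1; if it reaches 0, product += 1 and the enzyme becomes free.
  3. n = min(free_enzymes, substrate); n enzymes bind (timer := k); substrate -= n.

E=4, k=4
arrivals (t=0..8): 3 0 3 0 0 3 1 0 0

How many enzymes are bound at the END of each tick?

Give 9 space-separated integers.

t=0: arr=3 -> substrate=0 bound=3 product=0
t=1: arr=0 -> substrate=0 bound=3 product=0
t=2: arr=3 -> substrate=2 bound=4 product=0
t=3: arr=0 -> substrate=2 bound=4 product=0
t=4: arr=0 -> substrate=0 bound=3 product=3
t=5: arr=3 -> substrate=2 bound=4 product=3
t=6: arr=1 -> substrate=2 bound=4 product=4
t=7: arr=0 -> substrate=2 bound=4 product=4
t=8: arr=0 -> substrate=0 bound=4 product=6

Answer: 3 3 4 4 3 4 4 4 4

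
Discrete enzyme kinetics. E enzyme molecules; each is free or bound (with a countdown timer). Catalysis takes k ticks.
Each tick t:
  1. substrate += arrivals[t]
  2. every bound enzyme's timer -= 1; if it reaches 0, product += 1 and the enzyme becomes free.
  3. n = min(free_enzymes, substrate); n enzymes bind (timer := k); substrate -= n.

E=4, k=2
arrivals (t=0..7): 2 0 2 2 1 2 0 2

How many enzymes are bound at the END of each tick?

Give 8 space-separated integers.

Answer: 2 2 2 4 3 3 2 2

Derivation:
t=0: arr=2 -> substrate=0 bound=2 product=0
t=1: arr=0 -> substrate=0 bound=2 product=0
t=2: arr=2 -> substrate=0 bound=2 product=2
t=3: arr=2 -> substrate=0 bound=4 product=2
t=4: arr=1 -> substrate=0 bound=3 product=4
t=5: arr=2 -> substrate=0 bound=3 product=6
t=6: arr=0 -> substrate=0 bound=2 product=7
t=7: arr=2 -> substrate=0 bound=2 product=9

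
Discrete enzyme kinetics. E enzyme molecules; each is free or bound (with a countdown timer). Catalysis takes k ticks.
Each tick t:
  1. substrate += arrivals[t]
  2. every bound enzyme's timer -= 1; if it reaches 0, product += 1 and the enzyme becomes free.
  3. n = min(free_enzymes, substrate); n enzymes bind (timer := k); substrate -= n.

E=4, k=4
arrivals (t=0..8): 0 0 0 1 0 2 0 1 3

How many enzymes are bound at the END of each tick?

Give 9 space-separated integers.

t=0: arr=0 -> substrate=0 bound=0 product=0
t=1: arr=0 -> substrate=0 bound=0 product=0
t=2: arr=0 -> substrate=0 bound=0 product=0
t=3: arr=1 -> substrate=0 bound=1 product=0
t=4: arr=0 -> substrate=0 bound=1 product=0
t=5: arr=2 -> substrate=0 bound=3 product=0
t=6: arr=0 -> substrate=0 bound=3 product=0
t=7: arr=1 -> substrate=0 bound=3 product=1
t=8: arr=3 -> substrate=2 bound=4 product=1

Answer: 0 0 0 1 1 3 3 3 4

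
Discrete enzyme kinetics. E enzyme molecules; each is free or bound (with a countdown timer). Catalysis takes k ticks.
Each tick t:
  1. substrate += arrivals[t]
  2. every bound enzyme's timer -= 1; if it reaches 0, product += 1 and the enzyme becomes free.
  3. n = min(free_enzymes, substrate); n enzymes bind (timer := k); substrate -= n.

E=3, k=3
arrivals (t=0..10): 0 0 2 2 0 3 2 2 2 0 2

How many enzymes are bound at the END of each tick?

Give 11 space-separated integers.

Answer: 0 0 2 3 3 3 3 3 3 3 3

Derivation:
t=0: arr=0 -> substrate=0 bound=0 product=0
t=1: arr=0 -> substrate=0 bound=0 product=0
t=2: arr=2 -> substrate=0 bound=2 product=0
t=3: arr=2 -> substrate=1 bound=3 product=0
t=4: arr=0 -> substrate=1 bound=3 product=0
t=5: arr=3 -> substrate=2 bound=3 product=2
t=6: arr=2 -> substrate=3 bound=3 product=3
t=7: arr=2 -> substrate=5 bound=3 product=3
t=8: arr=2 -> substrate=5 bound=3 product=5
t=9: arr=0 -> substrate=4 bound=3 product=6
t=10: arr=2 -> substrate=6 bound=3 product=6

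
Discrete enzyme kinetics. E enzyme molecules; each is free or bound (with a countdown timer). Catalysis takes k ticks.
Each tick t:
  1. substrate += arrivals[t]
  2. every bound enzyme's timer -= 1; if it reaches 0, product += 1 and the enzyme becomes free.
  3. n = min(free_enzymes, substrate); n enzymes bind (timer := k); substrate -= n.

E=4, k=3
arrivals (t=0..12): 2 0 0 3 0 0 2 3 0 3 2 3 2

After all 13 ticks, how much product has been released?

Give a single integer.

Answer: 11

Derivation:
t=0: arr=2 -> substrate=0 bound=2 product=0
t=1: arr=0 -> substrate=0 bound=2 product=0
t=2: arr=0 -> substrate=0 bound=2 product=0
t=3: arr=3 -> substrate=0 bound=3 product=2
t=4: arr=0 -> substrate=0 bound=3 product=2
t=5: arr=0 -> substrate=0 bound=3 product=2
t=6: arr=2 -> substrate=0 bound=2 product=5
t=7: arr=3 -> substrate=1 bound=4 product=5
t=8: arr=0 -> substrate=1 bound=4 product=5
t=9: arr=3 -> substrate=2 bound=4 product=7
t=10: arr=2 -> substrate=2 bound=4 product=9
t=11: arr=3 -> substrate=5 bound=4 product=9
t=12: arr=2 -> substrate=5 bound=4 product=11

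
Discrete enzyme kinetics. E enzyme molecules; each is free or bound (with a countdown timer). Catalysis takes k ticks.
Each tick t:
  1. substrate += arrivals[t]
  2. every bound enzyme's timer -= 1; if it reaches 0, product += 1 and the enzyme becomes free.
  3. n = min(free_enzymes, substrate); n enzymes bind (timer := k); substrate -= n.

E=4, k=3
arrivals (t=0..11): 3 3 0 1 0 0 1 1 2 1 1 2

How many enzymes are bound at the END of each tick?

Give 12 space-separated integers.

t=0: arr=3 -> substrate=0 bound=3 product=0
t=1: arr=3 -> substrate=2 bound=4 product=0
t=2: arr=0 -> substrate=2 bound=4 product=0
t=3: arr=1 -> substrate=0 bound=4 product=3
t=4: arr=0 -> substrate=0 bound=3 product=4
t=5: arr=0 -> substrate=0 bound=3 product=4
t=6: arr=1 -> substrate=0 bound=1 product=7
t=7: arr=1 -> substrate=0 bound=2 product=7
t=8: arr=2 -> substrate=0 bound=4 product=7
t=9: arr=1 -> substrate=0 bound=4 product=8
t=10: arr=1 -> substrate=0 bound=4 product=9
t=11: arr=2 -> substrate=0 bound=4 product=11

Answer: 3 4 4 4 3 3 1 2 4 4 4 4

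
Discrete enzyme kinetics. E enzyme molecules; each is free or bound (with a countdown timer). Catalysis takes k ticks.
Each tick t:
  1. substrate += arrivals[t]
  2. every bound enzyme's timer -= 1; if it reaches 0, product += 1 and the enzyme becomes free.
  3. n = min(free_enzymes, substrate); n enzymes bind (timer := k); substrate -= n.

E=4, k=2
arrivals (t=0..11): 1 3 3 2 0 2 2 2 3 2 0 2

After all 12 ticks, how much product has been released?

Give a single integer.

t=0: arr=1 -> substrate=0 bound=1 product=0
t=1: arr=3 -> substrate=0 bound=4 product=0
t=2: arr=3 -> substrate=2 bound=4 product=1
t=3: arr=2 -> substrate=1 bound=4 product=4
t=4: arr=0 -> substrate=0 bound=4 product=5
t=5: arr=2 -> substrate=0 bound=3 product=8
t=6: arr=2 -> substrate=0 bound=4 product=9
t=7: arr=2 -> substrate=0 bound=4 product=11
t=8: arr=3 -> substrate=1 bound=4 product=13
t=9: arr=2 -> substrate=1 bound=4 product=15
t=10: arr=0 -> substrate=0 bound=3 product=17
t=11: arr=2 -> substrate=0 bound=3 product=19

Answer: 19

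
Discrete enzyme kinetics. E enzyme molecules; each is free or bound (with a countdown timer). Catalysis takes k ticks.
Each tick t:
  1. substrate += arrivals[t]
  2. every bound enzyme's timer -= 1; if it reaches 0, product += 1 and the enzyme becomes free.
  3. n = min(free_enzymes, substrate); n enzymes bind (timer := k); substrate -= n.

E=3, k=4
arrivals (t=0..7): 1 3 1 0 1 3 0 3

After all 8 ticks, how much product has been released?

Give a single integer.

Answer: 3

Derivation:
t=0: arr=1 -> substrate=0 bound=1 product=0
t=1: arr=3 -> substrate=1 bound=3 product=0
t=2: arr=1 -> substrate=2 bound=3 product=0
t=3: arr=0 -> substrate=2 bound=3 product=0
t=4: arr=1 -> substrate=2 bound=3 product=1
t=5: arr=3 -> substrate=3 bound=3 product=3
t=6: arr=0 -> substrate=3 bound=3 product=3
t=7: arr=3 -> substrate=6 bound=3 product=3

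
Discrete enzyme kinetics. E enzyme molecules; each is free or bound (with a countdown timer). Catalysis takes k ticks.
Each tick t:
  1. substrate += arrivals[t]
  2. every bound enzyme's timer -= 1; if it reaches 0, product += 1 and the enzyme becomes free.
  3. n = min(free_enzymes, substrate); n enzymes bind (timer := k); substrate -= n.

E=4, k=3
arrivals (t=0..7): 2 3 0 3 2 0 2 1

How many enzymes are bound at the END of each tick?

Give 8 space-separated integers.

Answer: 2 4 4 4 4 4 4 4

Derivation:
t=0: arr=2 -> substrate=0 bound=2 product=0
t=1: arr=3 -> substrate=1 bound=4 product=0
t=2: arr=0 -> substrate=1 bound=4 product=0
t=3: arr=3 -> substrate=2 bound=4 product=2
t=4: arr=2 -> substrate=2 bound=4 product=4
t=5: arr=0 -> substrate=2 bound=4 product=4
t=6: arr=2 -> substrate=2 bound=4 product=6
t=7: arr=1 -> substrate=1 bound=4 product=8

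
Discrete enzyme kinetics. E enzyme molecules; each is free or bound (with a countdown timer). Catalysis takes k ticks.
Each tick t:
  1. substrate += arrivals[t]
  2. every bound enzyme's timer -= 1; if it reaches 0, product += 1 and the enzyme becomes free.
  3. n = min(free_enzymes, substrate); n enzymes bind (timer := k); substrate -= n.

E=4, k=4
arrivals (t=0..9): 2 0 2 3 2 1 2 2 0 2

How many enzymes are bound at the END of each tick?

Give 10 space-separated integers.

t=0: arr=2 -> substrate=0 bound=2 product=0
t=1: arr=0 -> substrate=0 bound=2 product=0
t=2: arr=2 -> substrate=0 bound=4 product=0
t=3: arr=3 -> substrate=3 bound=4 product=0
t=4: arr=2 -> substrate=3 bound=4 product=2
t=5: arr=1 -> substrate=4 bound=4 product=2
t=6: arr=2 -> substrate=4 bound=4 product=4
t=7: arr=2 -> substrate=6 bound=4 product=4
t=8: arr=0 -> substrate=4 bound=4 product=6
t=9: arr=2 -> substrate=6 bound=4 product=6

Answer: 2 2 4 4 4 4 4 4 4 4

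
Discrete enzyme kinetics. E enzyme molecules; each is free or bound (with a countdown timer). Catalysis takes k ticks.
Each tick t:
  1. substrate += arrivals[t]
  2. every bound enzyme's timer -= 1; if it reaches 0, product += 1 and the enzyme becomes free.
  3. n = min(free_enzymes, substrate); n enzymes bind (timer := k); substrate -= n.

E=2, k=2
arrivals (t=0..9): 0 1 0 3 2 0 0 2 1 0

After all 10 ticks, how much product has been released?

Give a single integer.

t=0: arr=0 -> substrate=0 bound=0 product=0
t=1: arr=1 -> substrate=0 bound=1 product=0
t=2: arr=0 -> substrate=0 bound=1 product=0
t=3: arr=3 -> substrate=1 bound=2 product=1
t=4: arr=2 -> substrate=3 bound=2 product=1
t=5: arr=0 -> substrate=1 bound=2 product=3
t=6: arr=0 -> substrate=1 bound=2 product=3
t=7: arr=2 -> substrate=1 bound=2 product=5
t=8: arr=1 -> substrate=2 bound=2 product=5
t=9: arr=0 -> substrate=0 bound=2 product=7

Answer: 7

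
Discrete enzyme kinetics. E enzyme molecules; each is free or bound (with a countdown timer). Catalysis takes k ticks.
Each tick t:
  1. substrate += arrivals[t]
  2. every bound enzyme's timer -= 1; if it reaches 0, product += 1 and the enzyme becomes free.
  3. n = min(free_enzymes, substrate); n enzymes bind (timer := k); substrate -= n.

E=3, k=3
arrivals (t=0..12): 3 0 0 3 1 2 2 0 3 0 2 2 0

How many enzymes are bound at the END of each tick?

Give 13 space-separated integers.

t=0: arr=3 -> substrate=0 bound=3 product=0
t=1: arr=0 -> substrate=0 bound=3 product=0
t=2: arr=0 -> substrate=0 bound=3 product=0
t=3: arr=3 -> substrate=0 bound=3 product=3
t=4: arr=1 -> substrate=1 bound=3 product=3
t=5: arr=2 -> substrate=3 bound=3 product=3
t=6: arr=2 -> substrate=2 bound=3 product=6
t=7: arr=0 -> substrate=2 bound=3 product=6
t=8: arr=3 -> substrate=5 bound=3 product=6
t=9: arr=0 -> substrate=2 bound=3 product=9
t=10: arr=2 -> substrate=4 bound=3 product=9
t=11: arr=2 -> substrate=6 bound=3 product=9
t=12: arr=0 -> substrate=3 bound=3 product=12

Answer: 3 3 3 3 3 3 3 3 3 3 3 3 3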